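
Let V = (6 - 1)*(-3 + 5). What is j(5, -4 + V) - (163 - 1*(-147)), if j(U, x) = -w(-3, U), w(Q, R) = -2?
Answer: -308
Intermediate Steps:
V = 10 (V = 5*2 = 10)
j(U, x) = 2 (j(U, x) = -1*(-2) = 2)
j(5, -4 + V) - (163 - 1*(-147)) = 2 - (163 - 1*(-147)) = 2 - (163 + 147) = 2 - 1*310 = 2 - 310 = -308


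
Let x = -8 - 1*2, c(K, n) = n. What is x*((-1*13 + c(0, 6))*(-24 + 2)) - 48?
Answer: -1588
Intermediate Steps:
x = -10 (x = -8 - 2 = -10)
x*((-1*13 + c(0, 6))*(-24 + 2)) - 48 = -10*(-1*13 + 6)*(-24 + 2) - 48 = -10*(-13 + 6)*(-22) - 48 = -(-70)*(-22) - 48 = -10*154 - 48 = -1540 - 48 = -1588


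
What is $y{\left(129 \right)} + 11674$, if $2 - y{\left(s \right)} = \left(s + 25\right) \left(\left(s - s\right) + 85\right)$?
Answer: $-1414$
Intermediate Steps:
$y{\left(s \right)} = -2123 - 85 s$ ($y{\left(s \right)} = 2 - \left(s + 25\right) \left(\left(s - s\right) + 85\right) = 2 - \left(25 + s\right) \left(0 + 85\right) = 2 - \left(25 + s\right) 85 = 2 - \left(2125 + 85 s\right) = -2123 - 85 s$)
$y{\left(129 \right)} + 11674 = \left(-2123 - 10965\right) + 11674 = -13088 + 11674 = -1414$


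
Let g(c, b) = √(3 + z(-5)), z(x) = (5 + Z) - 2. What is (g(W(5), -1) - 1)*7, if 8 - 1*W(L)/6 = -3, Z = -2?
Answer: 7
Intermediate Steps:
W(L) = 66 (W(L) = 48 - 6*(-3) = 48 + 18 = 66)
z(x) = 1 (z(x) = (5 - 2) - 2 = 3 - 2 = 1)
g(c, b) = 2 (g(c, b) = √(3 + 1) = √4 = 2)
(g(W(5), -1) - 1)*7 = (2 - 1)*7 = 1*7 = 7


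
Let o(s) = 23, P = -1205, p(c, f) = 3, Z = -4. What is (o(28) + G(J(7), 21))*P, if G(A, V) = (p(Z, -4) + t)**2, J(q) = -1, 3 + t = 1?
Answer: -28920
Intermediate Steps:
t = -2 (t = -3 + 1 = -2)
G(A, V) = 1 (G(A, V) = (3 - 2)**2 = 1**2 = 1)
(o(28) + G(J(7), 21))*P = (23 + 1)*(-1205) = 24*(-1205) = -28920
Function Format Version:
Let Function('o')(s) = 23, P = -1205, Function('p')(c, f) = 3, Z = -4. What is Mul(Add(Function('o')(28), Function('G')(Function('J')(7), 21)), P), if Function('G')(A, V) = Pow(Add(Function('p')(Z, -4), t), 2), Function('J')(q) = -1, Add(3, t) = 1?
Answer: -28920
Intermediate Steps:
t = -2 (t = Add(-3, 1) = -2)
Function('G')(A, V) = 1 (Function('G')(A, V) = Pow(Add(3, -2), 2) = Pow(1, 2) = 1)
Mul(Add(Function('o')(28), Function('G')(Function('J')(7), 21)), P) = Mul(Add(23, 1), -1205) = Mul(24, -1205) = -28920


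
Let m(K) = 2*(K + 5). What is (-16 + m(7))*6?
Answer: 48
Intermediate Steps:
m(K) = 10 + 2*K (m(K) = 2*(5 + K) = 10 + 2*K)
(-16 + m(7))*6 = (-16 + (10 + 2*7))*6 = (-16 + (10 + 14))*6 = (-16 + 24)*6 = 8*6 = 48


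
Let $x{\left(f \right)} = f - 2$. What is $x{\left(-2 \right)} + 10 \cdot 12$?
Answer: $116$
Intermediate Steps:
$x{\left(f \right)} = -2 + f$ ($x{\left(f \right)} = f - 2 = -2 + f$)
$x{\left(-2 \right)} + 10 \cdot 12 = \left(-2 - 2\right) + 10 \cdot 12 = -4 + 120 = 116$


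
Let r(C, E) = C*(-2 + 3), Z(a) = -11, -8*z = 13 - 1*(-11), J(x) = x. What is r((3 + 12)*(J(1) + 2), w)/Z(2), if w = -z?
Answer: -45/11 ≈ -4.0909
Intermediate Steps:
z = -3 (z = -(13 - 1*(-11))/8 = -(13 + 11)/8 = -⅛*24 = -3)
w = 3 (w = -1*(-3) = 3)
r(C, E) = C (r(C, E) = C*1 = C)
r((3 + 12)*(J(1) + 2), w)/Z(2) = ((3 + 12)*(1 + 2))/(-11) = (15*3)*(-1/11) = 45*(-1/11) = -45/11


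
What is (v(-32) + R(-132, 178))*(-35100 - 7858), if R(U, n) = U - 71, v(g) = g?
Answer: 10095130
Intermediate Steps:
R(U, n) = -71 + U
(v(-32) + R(-132, 178))*(-35100 - 7858) = (-32 + (-71 - 132))*(-35100 - 7858) = (-32 - 203)*(-42958) = -235*(-42958) = 10095130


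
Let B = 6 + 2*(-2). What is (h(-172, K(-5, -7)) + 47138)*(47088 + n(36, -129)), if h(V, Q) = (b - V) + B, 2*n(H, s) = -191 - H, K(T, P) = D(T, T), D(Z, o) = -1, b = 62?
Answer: 2225369963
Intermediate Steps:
K(T, P) = -1
n(H, s) = -191/2 - H/2 (n(H, s) = (-191 - H)/2 = -191/2 - H/2)
B = 2 (B = 6 - 4 = 2)
h(V, Q) = 64 - V (h(V, Q) = (62 - V) + 2 = 64 - V)
(h(-172, K(-5, -7)) + 47138)*(47088 + n(36, -129)) = ((64 - 1*(-172)) + 47138)*(47088 + (-191/2 - 1/2*36)) = ((64 + 172) + 47138)*(47088 + (-191/2 - 18)) = (236 + 47138)*(47088 - 227/2) = 47374*(93949/2) = 2225369963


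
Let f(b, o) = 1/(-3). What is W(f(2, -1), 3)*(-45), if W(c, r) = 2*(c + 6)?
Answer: -510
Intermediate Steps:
f(b, o) = -1/3
W(c, r) = 12 + 2*c (W(c, r) = 2*(6 + c) = 12 + 2*c)
W(f(2, -1), 3)*(-45) = (12 + 2*(-1/3))*(-45) = (12 - 2/3)*(-45) = (34/3)*(-45) = -510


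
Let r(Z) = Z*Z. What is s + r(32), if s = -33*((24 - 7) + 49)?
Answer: -1154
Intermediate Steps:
r(Z) = Z²
s = -2178 (s = -33*(17 + 49) = -33*66 = -2178)
s + r(32) = -2178 + 32² = -2178 + 1024 = -1154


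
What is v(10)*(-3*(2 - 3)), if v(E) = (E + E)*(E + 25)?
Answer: 2100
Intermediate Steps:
v(E) = 2*E*(25 + E) (v(E) = (2*E)*(25 + E) = 2*E*(25 + E))
v(10)*(-3*(2 - 3)) = (2*10*(25 + 10))*(-3*(2 - 3)) = (2*10*35)*(-3*(-1)) = 700*3 = 2100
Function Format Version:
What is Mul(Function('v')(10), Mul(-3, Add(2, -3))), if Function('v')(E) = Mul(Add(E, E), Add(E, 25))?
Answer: 2100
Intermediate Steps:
Function('v')(E) = Mul(2, E, Add(25, E)) (Function('v')(E) = Mul(Mul(2, E), Add(25, E)) = Mul(2, E, Add(25, E)))
Mul(Function('v')(10), Mul(-3, Add(2, -3))) = Mul(Mul(2, 10, Add(25, 10)), Mul(-3, Add(2, -3))) = Mul(Mul(2, 10, 35), Mul(-3, -1)) = Mul(700, 3) = 2100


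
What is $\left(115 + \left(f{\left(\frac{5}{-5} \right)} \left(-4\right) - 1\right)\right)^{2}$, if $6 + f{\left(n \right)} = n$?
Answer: $20164$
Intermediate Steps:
$f{\left(n \right)} = -6 + n$
$\left(115 + \left(f{\left(\frac{5}{-5} \right)} \left(-4\right) - 1\right)\right)^{2} = \left(115 - \left(1 - \left(-6 + \frac{5}{-5}\right) \left(-4\right)\right)\right)^{2} = \left(115 - \left(1 - \left(-6 + 5 \left(- \frac{1}{5}\right)\right) \left(-4\right)\right)\right)^{2} = \left(115 - \left(1 - \left(-6 - 1\right) \left(-4\right)\right)\right)^{2} = \left(115 - -27\right)^{2} = \left(115 + \left(28 - 1\right)\right)^{2} = \left(115 + 27\right)^{2} = 142^{2} = 20164$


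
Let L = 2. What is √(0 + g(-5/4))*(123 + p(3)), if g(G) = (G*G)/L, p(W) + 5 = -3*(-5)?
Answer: 665*√2/8 ≈ 117.56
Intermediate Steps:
p(W) = 10 (p(W) = -5 - 3*(-5) = -5 + 15 = 10)
g(G) = G²/2 (g(G) = (G*G)/2 = G²*(½) = G²/2)
√(0 + g(-5/4))*(123 + p(3)) = √(0 + (-5/4)²/2)*(123 + 10) = √(0 + (-5*¼)²/2)*133 = √(0 + (-5/4)²/2)*133 = √(0 + (½)*(25/16))*133 = √(0 + 25/32)*133 = √(25/32)*133 = (5*√2/8)*133 = 665*√2/8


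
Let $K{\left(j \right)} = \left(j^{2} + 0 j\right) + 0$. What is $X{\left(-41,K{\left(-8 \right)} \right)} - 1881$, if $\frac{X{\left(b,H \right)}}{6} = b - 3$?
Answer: $-2145$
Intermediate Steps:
$K{\left(j \right)} = j^{2}$ ($K{\left(j \right)} = \left(j^{2} + 0\right) + 0 = j^{2} + 0 = j^{2}$)
$X{\left(b,H \right)} = -18 + 6 b$ ($X{\left(b,H \right)} = 6 \left(b - 3\right) = 6 \left(-3 + b\right) = -18 + 6 b$)
$X{\left(-41,K{\left(-8 \right)} \right)} - 1881 = \left(-18 + 6 \left(-41\right)\right) - 1881 = \left(-18 - 246\right) - 1881 = -264 - 1881 = -2145$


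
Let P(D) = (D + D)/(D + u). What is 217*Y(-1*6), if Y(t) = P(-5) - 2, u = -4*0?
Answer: 0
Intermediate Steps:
u = 0
P(D) = 2 (P(D) = (D + D)/(D + 0) = (2*D)/D = 2)
Y(t) = 0 (Y(t) = 2 - 2 = 0)
217*Y(-1*6) = 217*0 = 0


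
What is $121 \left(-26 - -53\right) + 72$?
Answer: $3339$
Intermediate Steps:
$121 \left(-26 - -53\right) + 72 = 121 \left(-26 + 53\right) + 72 = 121 \cdot 27 + 72 = 3267 + 72 = 3339$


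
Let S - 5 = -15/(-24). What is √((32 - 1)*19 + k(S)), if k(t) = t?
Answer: √9514/4 ≈ 24.385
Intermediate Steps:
S = 45/8 (S = 5 - 15/(-24) = 5 - 15*(-1/24) = 5 + 5/8 = 45/8 ≈ 5.6250)
√((32 - 1)*19 + k(S)) = √((32 - 1)*19 + 45/8) = √(31*19 + 45/8) = √(589 + 45/8) = √(4757/8) = √9514/4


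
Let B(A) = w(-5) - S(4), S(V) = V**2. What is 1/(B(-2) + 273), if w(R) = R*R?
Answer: 1/282 ≈ 0.0035461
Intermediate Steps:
w(R) = R**2
B(A) = 9 (B(A) = (-5)**2 - 1*4**2 = 25 - 1*16 = 25 - 16 = 9)
1/(B(-2) + 273) = 1/(9 + 273) = 1/282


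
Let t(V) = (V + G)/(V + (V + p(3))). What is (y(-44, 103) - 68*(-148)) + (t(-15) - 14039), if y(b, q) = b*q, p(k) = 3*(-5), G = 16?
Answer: -382816/45 ≈ -8507.0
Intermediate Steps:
p(k) = -15
t(V) = (16 + V)/(-15 + 2*V) (t(V) = (V + 16)/(V + (V - 15)) = (16 + V)/(V + (-15 + V)) = (16 + V)/(-15 + 2*V))
(y(-44, 103) - 68*(-148)) + (t(-15) - 14039) = (-44*103 - 68*(-148)) + ((16 - 15)/(-15 + 2*(-15)) - 14039) = (-4532 + 10064) + (1/(-15 - 30) - 14039) = 5532 + (1/(-45) - 14039) = 5532 + (-1/45*1 - 14039) = 5532 + (-1/45 - 14039) = 5532 - 631756/45 = -382816/45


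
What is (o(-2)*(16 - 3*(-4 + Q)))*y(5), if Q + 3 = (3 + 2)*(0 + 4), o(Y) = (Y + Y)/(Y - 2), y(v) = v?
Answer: -115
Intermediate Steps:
o(Y) = 2*Y/(-2 + Y) (o(Y) = (2*Y)/(-2 + Y) = 2*Y/(-2 + Y))
Q = 17 (Q = -3 + (3 + 2)*(0 + 4) = -3 + 5*4 = -3 + 20 = 17)
(o(-2)*(16 - 3*(-4 + Q)))*y(5) = ((2*(-2)/(-2 - 2))*(16 - 3*(-4 + 17)))*5 = ((2*(-2)/(-4))*(16 - 3*13))*5 = ((2*(-2)*(-¼))*(16 - 1*39))*5 = (1*(16 - 39))*5 = (1*(-23))*5 = -23*5 = -115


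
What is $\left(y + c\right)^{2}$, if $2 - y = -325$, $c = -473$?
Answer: $21316$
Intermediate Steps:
$y = 327$ ($y = 2 - -325 = 2 + 325 = 327$)
$\left(y + c\right)^{2} = \left(327 - 473\right)^{2} = \left(-146\right)^{2} = 21316$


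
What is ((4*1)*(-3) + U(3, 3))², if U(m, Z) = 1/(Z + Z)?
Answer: 5041/36 ≈ 140.03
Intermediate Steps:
U(m, Z) = 1/(2*Z)
((4*1)*(-3) + U(3, 3))² = ((4*1)*(-3) + (½)/3)² = (4*(-3) + (½)*(⅓))² = (-12 + ⅙)² = (-71/6)² = 5041/36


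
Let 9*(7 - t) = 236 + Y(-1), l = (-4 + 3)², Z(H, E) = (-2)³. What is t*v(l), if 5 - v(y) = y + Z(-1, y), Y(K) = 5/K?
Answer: -224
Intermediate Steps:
Z(H, E) = -8
l = 1 (l = (-1)² = 1)
v(y) = 13 - y (v(y) = 5 - (y - 8) = 5 - (-8 + y) = 5 + (8 - y) = 13 - y)
t = -56/3 (t = 7 - (236 + 5/(-1))/9 = 7 - (236 + 5*(-1))/9 = 7 - (236 - 5)/9 = 7 - ⅑*231 = 7 - 77/3 = -56/3 ≈ -18.667)
t*v(l) = -56*(13 - 1*1)/3 = -56*(13 - 1)/3 = -56/3*12 = -224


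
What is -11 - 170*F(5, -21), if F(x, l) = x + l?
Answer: 2709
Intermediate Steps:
F(x, l) = l + x
-11 - 170*F(5, -21) = -11 - 170*(-21 + 5) = -11 - 170*(-16) = -11 + 2720 = 2709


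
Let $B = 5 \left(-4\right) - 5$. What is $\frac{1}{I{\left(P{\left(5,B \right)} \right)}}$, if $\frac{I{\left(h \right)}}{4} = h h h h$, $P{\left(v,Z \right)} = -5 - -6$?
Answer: $\frac{1}{4} \approx 0.25$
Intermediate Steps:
$B = -25$ ($B = -20 - 5 = -25$)
$P{\left(v,Z \right)} = 1$ ($P{\left(v,Z \right)} = -5 + 6 = 1$)
$I{\left(h \right)} = 4 h^{4}$ ($I{\left(h \right)} = 4 h h h h = 4 h h^{2} h = 4 h h^{3} = 4 h^{4}$)
$\frac{1}{I{\left(P{\left(5,B \right)} \right)}} = \frac{1}{4 \cdot 1^{4}} = \frac{1}{4 \cdot 1} = \frac{1}{4}$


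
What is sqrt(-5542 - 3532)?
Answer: I*sqrt(9074) ≈ 95.258*I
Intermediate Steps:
sqrt(-5542 - 3532) = sqrt(-9074) = I*sqrt(9074)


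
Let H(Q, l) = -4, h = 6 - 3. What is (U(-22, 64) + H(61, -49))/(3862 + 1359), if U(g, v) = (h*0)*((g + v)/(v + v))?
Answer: -4/5221 ≈ -0.00076614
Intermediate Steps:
h = 3
U(g, v) = 0 (U(g, v) = (3*0)*((g + v)/(v + v)) = 0*((g + v)/((2*v))) = 0*((g + v)*(1/(2*v))) = 0*((g + v)/(2*v)) = 0)
(U(-22, 64) + H(61, -49))/(3862 + 1359) = (0 - 4)/(3862 + 1359) = -4/5221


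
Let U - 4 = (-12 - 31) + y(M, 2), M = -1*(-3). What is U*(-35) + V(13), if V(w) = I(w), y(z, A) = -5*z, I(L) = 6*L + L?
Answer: 1981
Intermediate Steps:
I(L) = 7*L
M = 3
V(w) = 7*w
U = -54 (U = 4 + ((-12 - 31) - 5*3) = 4 + (-43 - 15) = 4 - 58 = -54)
U*(-35) + V(13) = -54*(-35) + 7*13 = 1890 + 91 = 1981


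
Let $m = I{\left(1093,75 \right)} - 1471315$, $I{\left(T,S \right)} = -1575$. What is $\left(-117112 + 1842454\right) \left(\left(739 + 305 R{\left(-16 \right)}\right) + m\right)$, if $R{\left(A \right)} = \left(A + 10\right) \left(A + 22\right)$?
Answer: $-2558908205802$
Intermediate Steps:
$R{\left(A \right)} = \left(10 + A\right) \left(22 + A\right)$
$m = -1472890$ ($m = -1575 - 1471315 = -1472890$)
$\left(-117112 + 1842454\right) \left(\left(739 + 305 R{\left(-16 \right)}\right) + m\right) = \left(-117112 + 1842454\right) \left(\left(739 + 305 \left(220 + \left(-16\right)^{2} + 32 \left(-16\right)\right)\right) - 1472890\right) = 1725342 \left(\left(739 + 305 \left(220 + 256 - 512\right)\right) - 1472890\right) = 1725342 \left(\left(739 + 305 \left(-36\right)\right) - 1472890\right) = 1725342 \left(\left(739 - 10980\right) - 1472890\right) = 1725342 \left(-10241 - 1472890\right) = 1725342 \left(-1483131\right) = -2558908205802$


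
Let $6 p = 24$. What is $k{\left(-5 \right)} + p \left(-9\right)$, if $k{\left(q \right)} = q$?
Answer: $-41$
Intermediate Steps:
$p = 4$ ($p = \frac{1}{6} \cdot 24 = 4$)
$k{\left(-5 \right)} + p \left(-9\right) = -5 + 4 \left(-9\right) = -5 - 36 = -41$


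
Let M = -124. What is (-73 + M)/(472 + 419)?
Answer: -197/891 ≈ -0.22110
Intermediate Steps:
(-73 + M)/(472 + 419) = (-73 - 124)/(472 + 419) = -197/891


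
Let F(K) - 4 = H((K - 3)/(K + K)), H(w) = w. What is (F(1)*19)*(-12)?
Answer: -684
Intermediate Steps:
F(K) = 4 + (-3 + K)/(2*K) (F(K) = 4 + (K - 3)/(K + K) = 4 + (-3 + K)/((2*K)) = 4 + (-3 + K)*(1/(2*K)) = 4 + (-3 + K)/(2*K))
(F(1)*19)*(-12) = (((3/2)*(-1 + 3*1)/1)*19)*(-12) = (((3/2)*1*(-1 + 3))*19)*(-12) = (((3/2)*1*2)*19)*(-12) = (3*19)*(-12) = 57*(-12) = -684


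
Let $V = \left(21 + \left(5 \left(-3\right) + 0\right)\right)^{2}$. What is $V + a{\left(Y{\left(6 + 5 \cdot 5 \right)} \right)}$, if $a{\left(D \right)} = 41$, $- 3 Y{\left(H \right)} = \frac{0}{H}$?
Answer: $77$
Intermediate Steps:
$Y{\left(H \right)} = 0$ ($Y{\left(H \right)} = - \frac{0 \frac{1}{H}}{3} = \left(- \frac{1}{3}\right) 0 = 0$)
$V = 36$ ($V = \left(21 + \left(-15 + 0\right)\right)^{2} = \left(21 - 15\right)^{2} = 6^{2} = 36$)
$V + a{\left(Y{\left(6 + 5 \cdot 5 \right)} \right)} = 36 + 41 = 77$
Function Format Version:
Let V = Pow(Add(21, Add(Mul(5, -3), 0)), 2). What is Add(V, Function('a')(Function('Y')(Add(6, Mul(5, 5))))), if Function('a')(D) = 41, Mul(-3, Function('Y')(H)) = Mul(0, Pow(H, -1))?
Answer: 77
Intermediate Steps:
Function('Y')(H) = 0 (Function('Y')(H) = Mul(Rational(-1, 3), Mul(0, Pow(H, -1))) = Mul(Rational(-1, 3), 0) = 0)
V = 36 (V = Pow(Add(21, Add(-15, 0)), 2) = Pow(Add(21, -15), 2) = Pow(6, 2) = 36)
Add(V, Function('a')(Function('Y')(Add(6, Mul(5, 5))))) = Add(36, 41) = 77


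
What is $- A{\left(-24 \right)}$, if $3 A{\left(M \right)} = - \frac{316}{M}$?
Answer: $- \frac{79}{18} \approx -4.3889$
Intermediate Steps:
$A{\left(M \right)} = - \frac{316}{3 M}$ ($A{\left(M \right)} = \frac{\left(-316\right) \frac{1}{M}}{3} = - \frac{316}{3 M}$)
$- A{\left(-24 \right)} = - \frac{-316}{3 \left(-24\right)} = - \frac{\left(-316\right) \left(-1\right)}{3 \cdot 24} = \left(-1\right) \frac{79}{18} = - \frac{79}{18}$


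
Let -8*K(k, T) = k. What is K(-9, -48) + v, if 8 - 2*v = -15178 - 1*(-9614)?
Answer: 22297/8 ≈ 2787.1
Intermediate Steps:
K(k, T) = -k/8
v = 2786 (v = 4 - (-15178 - 1*(-9614))/2 = 4 - (-15178 + 9614)/2 = 4 - ½*(-5564) = 4 + 2782 = 2786)
K(-9, -48) + v = -⅛*(-9) + 2786 = 9/8 + 2786 = 22297/8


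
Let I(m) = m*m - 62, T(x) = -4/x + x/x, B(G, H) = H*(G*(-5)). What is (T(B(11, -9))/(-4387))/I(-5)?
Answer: 491/80347905 ≈ 6.1109e-6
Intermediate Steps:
B(G, H) = -5*G*H (B(G, H) = H*(-5*G) = -5*G*H)
T(x) = 1 - 4/x (T(x) = -4/x + 1 = 1 - 4/x)
I(m) = -62 + m² (I(m) = m² - 62 = -62 + m²)
(T(B(11, -9))/(-4387))/I(-5) = (((-4 - 5*11*(-9))/((-5*11*(-9))))/(-4387))/(-62 + (-5)²) = (((-4 + 495)/495)*(-1/4387))/(-62 + 25) = (((1/495)*491)*(-1/4387))/(-37) = ((491/495)*(-1/4387))*(-1/37) = -491/2171565*(-1/37) = 491/80347905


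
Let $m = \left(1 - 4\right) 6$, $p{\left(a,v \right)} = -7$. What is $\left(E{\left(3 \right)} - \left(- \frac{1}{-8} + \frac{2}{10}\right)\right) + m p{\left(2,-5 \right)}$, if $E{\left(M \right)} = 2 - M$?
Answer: $\frac{4987}{40} \approx 124.68$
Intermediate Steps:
$m = -18$ ($m = \left(-3\right) 6 = -18$)
$\left(E{\left(3 \right)} - \left(- \frac{1}{-8} + \frac{2}{10}\right)\right) + m p{\left(2,-5 \right)} = \left(\left(2 - 3\right) - \left(- \frac{1}{-8} + \frac{2}{10}\right)\right) - -126 = \left(\left(2 - 3\right) - \left(\left(-1\right) \left(- \frac{1}{8}\right) + 2 \cdot \frac{1}{10}\right)\right) + 126 = \left(-1 - \left(\frac{1}{8} + \frac{1}{5}\right)\right) + 126 = \left(-1 - \frac{13}{40}\right) + 126 = - \frac{53}{40} + 126 = \frac{4987}{40}$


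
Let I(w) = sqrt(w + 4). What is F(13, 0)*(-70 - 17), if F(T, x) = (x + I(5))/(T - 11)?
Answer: -261/2 ≈ -130.50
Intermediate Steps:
I(w) = sqrt(4 + w)
F(T, x) = (3 + x)/(-11 + T) (F(T, x) = (x + sqrt(4 + 5))/(T - 11) = (x + sqrt(9))/(-11 + T) = (x + 3)/(-11 + T) = (3 + x)/(-11 + T))
F(13, 0)*(-70 - 17) = ((3 + 0)/(-11 + 13))*(-70 - 17) = (3/2)*(-87) = -261/2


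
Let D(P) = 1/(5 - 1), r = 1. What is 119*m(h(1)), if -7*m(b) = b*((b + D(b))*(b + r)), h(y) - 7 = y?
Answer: -10098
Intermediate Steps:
h(y) = 7 + y
D(P) = ¼ (D(P) = 1/4 = ¼)
m(b) = -b*(1 + b)*(¼ + b)/7 (m(b) = -b*(b + ¼)*(b + 1)/7 = -b*(¼ + b)*(1 + b)/7 = -b*(1 + b)*(¼ + b)/7)
119*m(h(1)) = 119*(-(7 + 1)*(1 + 4*(7 + 1)² + 5*(7 + 1))/28) = 119*(-1/28*8*(1 + 4*8² + 5*8)) = 119*(-1/28*8*(1 + 4*64 + 40)) = 119*(-1/28*8*(1 + 256 + 40)) = 119*(-1/28*8*297) = 119*(-594/7) = -10098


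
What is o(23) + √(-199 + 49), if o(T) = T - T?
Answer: 5*I*√6 ≈ 12.247*I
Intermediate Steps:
o(T) = 0
o(23) + √(-199 + 49) = 0 + √(-199 + 49) = 0 + √(-150) = 0 + 5*I*√6 = 5*I*√6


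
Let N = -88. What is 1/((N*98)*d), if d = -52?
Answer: 1/448448 ≈ 2.2299e-6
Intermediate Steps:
1/((N*98)*d) = 1/(-88*98*(-52)) = 1/(-8624*(-52)) = 1/448448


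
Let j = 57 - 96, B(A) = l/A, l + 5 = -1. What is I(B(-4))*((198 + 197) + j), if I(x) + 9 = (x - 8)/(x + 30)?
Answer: -206480/63 ≈ -3277.5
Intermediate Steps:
l = -6 (l = -5 - 1 = -6)
B(A) = -6/A
j = -39
I(x) = -9 + (-8 + x)/(30 + x) (I(x) = -9 + (x - 8)/(x + 30) = -9 + (-8 + x)/(30 + x))
I(B(-4))*((198 + 197) + j) = (2*(-139 - (-24)/(-4))/(30 - 6/(-4)))*((198 + 197) - 39) = (2*(-139 - (-24)*(-1)/4)/(30 - 6*(-1/4)))*(395 - 39) = (2*(-139 - 4*3/2)/(30 + 3/2))*356 = (2*(-139 - 6)/(63/2))*356 = (2*(2/63)*(-145))*356 = -580/63*356 = -206480/63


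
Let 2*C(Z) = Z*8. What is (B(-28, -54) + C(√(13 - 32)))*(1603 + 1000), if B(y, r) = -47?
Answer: -122341 + 10412*I*√19 ≈ -1.2234e+5 + 45385.0*I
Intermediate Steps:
C(Z) = 4*Z (C(Z) = (Z*8)/2 = (8*Z)/2 = 4*Z)
(B(-28, -54) + C(√(13 - 32)))*(1603 + 1000) = (-47 + 4*√(13 - 32))*(1603 + 1000) = (-47 + 4*√(-19))*2603 = (-47 + 4*(I*√19))*2603 = (-47 + 4*I*√19)*2603 = -122341 + 10412*I*√19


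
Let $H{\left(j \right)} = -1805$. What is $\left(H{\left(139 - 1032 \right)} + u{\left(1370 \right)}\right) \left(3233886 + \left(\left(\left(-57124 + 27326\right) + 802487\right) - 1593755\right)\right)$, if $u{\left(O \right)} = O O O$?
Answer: $6204207590319900$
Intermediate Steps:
$u{\left(O \right)} = O^{3}$ ($u{\left(O \right)} = O^{2} O = O^{3}$)
$\left(H{\left(139 - 1032 \right)} + u{\left(1370 \right)}\right) \left(3233886 + \left(\left(\left(-57124 + 27326\right) + 802487\right) - 1593755\right)\right) = \left(-1805 + 1370^{3}\right) \left(3233886 + \left(\left(\left(-57124 + 27326\right) + 802487\right) - 1593755\right)\right) = \left(-1805 + 2571353000\right) \left(3233886 + \left(\left(-29798 + 802487\right) - 1593755\right)\right) = 2571351195 \left(3233886 + \left(772689 - 1593755\right)\right) = 2571351195 \left(3233886 - 821066\right) = 2571351195 \cdot 2412820 = 6204207590319900$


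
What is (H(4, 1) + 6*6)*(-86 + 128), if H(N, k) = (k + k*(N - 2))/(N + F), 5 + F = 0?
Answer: 1386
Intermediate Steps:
F = -5 (F = -5 + 0 = -5)
H(N, k) = (k + k*(-2 + N))/(-5 + N) (H(N, k) = (k + k*(N - 2))/(N - 5) = (k + k*(-2 + N))/(-5 + N))
(H(4, 1) + 6*6)*(-86 + 128) = (1*(-1 + 4)/(-5 + 4) + 6*6)*(-86 + 128) = (1*3/(-1) + 36)*42 = (1*(-1)*3 + 36)*42 = (-3 + 36)*42 = 33*42 = 1386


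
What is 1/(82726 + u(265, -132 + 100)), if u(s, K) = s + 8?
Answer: 1/82999 ≈ 1.2048e-5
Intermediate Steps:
u(s, K) = 8 + s
1/(82726 + u(265, -132 + 100)) = 1/(82726 + (8 + 265)) = 1/(82726 + 273) = 1/82999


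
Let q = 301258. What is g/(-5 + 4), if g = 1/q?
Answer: -1/301258 ≈ -3.3194e-6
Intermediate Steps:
g = 1/301258 ≈ 3.3194e-6
g/(-5 + 4) = 1/(301258*(-5 + 4)) = (1/301258)/(-1) = (1/301258)*(-1) = -1/301258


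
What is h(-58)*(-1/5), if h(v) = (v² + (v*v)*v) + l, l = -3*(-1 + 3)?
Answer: 191754/5 ≈ 38351.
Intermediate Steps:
l = -6 (l = -3*2 = -6)
h(v) = -6 + v² + v³ (h(v) = (v² + (v*v)*v) - 6 = (v² + v²*v) - 6 = (v² + v³) - 6 = -6 + v² + v³)
h(-58)*(-1/5) = (-6 + (-58)² + (-58)³)*(-1/5) = (-6 + 3364 - 195112)*(-1*⅕) = -191754*(-⅕) = 191754/5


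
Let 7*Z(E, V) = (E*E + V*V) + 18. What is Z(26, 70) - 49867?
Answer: -343475/7 ≈ -49068.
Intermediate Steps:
Z(E, V) = 18/7 + E²/7 + V²/7 (Z(E, V) = ((E*E + V*V) + 18)/7 = ((E² + V²) + 18)/7 = (18 + E² + V²)/7 = 18/7 + E²/7 + V²/7)
Z(26, 70) - 49867 = (18/7 + (⅐)*26² + (⅐)*70²) - 49867 = (18/7 + (⅐)*676 + (⅐)*4900) - 49867 = (18/7 + 676/7 + 700) - 49867 = 5594/7 - 49867 = -343475/7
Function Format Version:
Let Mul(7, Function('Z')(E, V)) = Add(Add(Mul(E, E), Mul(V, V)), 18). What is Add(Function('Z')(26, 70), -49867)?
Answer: Rational(-343475, 7) ≈ -49068.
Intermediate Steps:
Function('Z')(E, V) = Add(Rational(18, 7), Mul(Rational(1, 7), Pow(E, 2)), Mul(Rational(1, 7), Pow(V, 2))) (Function('Z')(E, V) = Mul(Rational(1, 7), Add(Add(Mul(E, E), Mul(V, V)), 18)) = Mul(Rational(1, 7), Add(Add(Pow(E, 2), Pow(V, 2)), 18)) = Mul(Rational(1, 7), Add(18, Pow(E, 2), Pow(V, 2))) = Add(Rational(18, 7), Mul(Rational(1, 7), Pow(E, 2)), Mul(Rational(1, 7), Pow(V, 2))))
Add(Function('Z')(26, 70), -49867) = Add(Add(Rational(18, 7), Mul(Rational(1, 7), Pow(26, 2)), Mul(Rational(1, 7), Pow(70, 2))), -49867) = Add(Add(Rational(18, 7), Mul(Rational(1, 7), 676), Mul(Rational(1, 7), 4900)), -49867) = Add(Add(Rational(18, 7), Rational(676, 7), 700), -49867) = Add(Rational(5594, 7), -49867) = Rational(-343475, 7)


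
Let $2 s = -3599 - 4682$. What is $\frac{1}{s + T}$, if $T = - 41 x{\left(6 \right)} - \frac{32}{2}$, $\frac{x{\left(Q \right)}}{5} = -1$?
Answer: $- \frac{2}{7903} \approx -0.00025307$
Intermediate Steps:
$x{\left(Q \right)} = -5$ ($x{\left(Q \right)} = 5 \left(-1\right) = -5$)
$s = - \frac{8281}{2}$ ($s = \frac{-3599 - 4682}{2} = \frac{1}{2} \left(-8281\right) = - \frac{8281}{2} \approx -4140.5$)
$T = 189$ ($T = \left(-41\right) \left(-5\right) - \frac{32}{2} = 205 - 16 = 189$)
$\frac{1}{s + T} = \frac{1}{- \frac{8281}{2} + 189} = \frac{1}{- \frac{7903}{2}} = - \frac{2}{7903}$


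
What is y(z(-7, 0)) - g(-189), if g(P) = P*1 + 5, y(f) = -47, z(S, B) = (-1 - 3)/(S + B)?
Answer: 137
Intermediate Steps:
z(S, B) = -4/(B + S)
g(P) = 5 + P (g(P) = P + 5 = 5 + P)
y(z(-7, 0)) - g(-189) = -47 - (5 - 189) = -47 - 1*(-184) = -47 + 184 = 137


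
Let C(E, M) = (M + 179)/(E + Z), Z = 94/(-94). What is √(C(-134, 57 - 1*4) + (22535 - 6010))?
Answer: √33459645/45 ≈ 128.54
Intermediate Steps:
Z = -1 (Z = 94*(-1/94) = -1)
C(E, M) = (179 + M)/(-1 + E) (C(E, M) = (M + 179)/(E - 1) = (179 + M)/(-1 + E))
√(C(-134, 57 - 1*4) + (22535 - 6010)) = √((179 + (57 - 1*4))/(-1 - 134) + (22535 - 6010)) = √((179 + (57 - 4))/(-135) + 16525) = √(-(179 + 53)/135 + 16525) = √(-1/135*232 + 16525) = √(-232/135 + 16525) = √(2230643/135) = √33459645/45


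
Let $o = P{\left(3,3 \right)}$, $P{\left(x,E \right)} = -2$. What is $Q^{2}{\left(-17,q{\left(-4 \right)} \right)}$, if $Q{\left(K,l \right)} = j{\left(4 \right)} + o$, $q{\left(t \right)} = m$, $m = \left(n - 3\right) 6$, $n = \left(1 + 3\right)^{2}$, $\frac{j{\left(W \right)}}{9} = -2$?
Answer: $400$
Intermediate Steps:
$o = -2$
$j{\left(W \right)} = -18$ ($j{\left(W \right)} = 9 \left(-2\right) = -18$)
$n = 16$ ($n = 4^{2} = 16$)
$m = 78$ ($m = \left(16 - 3\right) 6 = 13 \cdot 6 = 78$)
$q{\left(t \right)} = 78$
$Q{\left(K,l \right)} = -20$ ($Q{\left(K,l \right)} = -18 - 2 = -20$)
$Q^{2}{\left(-17,q{\left(-4 \right)} \right)} = \left(-20\right)^{2} = 400$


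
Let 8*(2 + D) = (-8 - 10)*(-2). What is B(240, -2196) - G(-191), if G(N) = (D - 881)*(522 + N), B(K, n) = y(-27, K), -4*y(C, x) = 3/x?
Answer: 93050719/320 ≈ 2.9078e+5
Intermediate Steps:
y(C, x) = -3/(4*x)
D = 5/2 (D = -2 + ((-8 - 10)*(-2))/8 = -2 + (-18*(-2))/8 = -2 + (⅛)*36 = -2 + 9/2 = 5/2 ≈ 2.5000)
B(K, n) = -3/(4*K)
G(N) = -458577 - 1757*N/2 (G(N) = (5/2 - 881)*(522 + N) = -1757*(522 + N)/2 = -458577 - 1757*N/2)
B(240, -2196) - G(-191) = -¾/240 - (-458577 - 1757/2*(-191)) = -¾*1/240 - (-458577 + 335587/2) = -1/320 - 1*(-581567/2) = -1/320 + 581567/2 = 93050719/320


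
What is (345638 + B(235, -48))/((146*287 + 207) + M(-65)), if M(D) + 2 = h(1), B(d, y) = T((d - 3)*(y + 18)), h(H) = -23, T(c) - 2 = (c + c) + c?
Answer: 81190/10521 ≈ 7.7169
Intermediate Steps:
T(c) = 2 + 3*c (T(c) = 2 + ((c + c) + c) = 2 + (2*c + c) = 2 + 3*c)
B(d, y) = 2 + 3*(-3 + d)*(18 + y) (B(d, y) = 2 + 3*((d - 3)*(y + 18)) = 2 + 3*((-3 + d)*(18 + y)) = 2 + 3*(-3 + d)*(18 + y))
M(D) = -25 (M(D) = -2 - 23 = -25)
(345638 + B(235, -48))/((146*287 + 207) + M(-65)) = (345638 + (-160 - 9*(-48) + 54*235 + 3*235*(-48)))/((146*287 + 207) - 25) = (345638 + (-160 + 432 + 12690 - 33840))/((41902 + 207) - 25) = (345638 - 20878)/(42109 - 25) = 324760/42084 = 324760*(1/42084) = 81190/10521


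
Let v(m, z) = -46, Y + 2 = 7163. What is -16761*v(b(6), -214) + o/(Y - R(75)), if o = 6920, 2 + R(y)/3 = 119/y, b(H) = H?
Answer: 17256677917/22382 ≈ 7.7101e+5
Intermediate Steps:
Y = 7161 (Y = -2 + 7163 = 7161)
R(y) = -6 + 357/y (R(y) = -6 + 3*(119/y) = -6 + 357/y)
-16761*v(b(6), -214) + o/(Y - R(75)) = -16761/(1/(-46)) + 6920/(7161 - (-6 + 357/75)) = -16761/(-1/46) + 6920/(7161 - (-6 + 357*(1/75))) = -16761*(-46) + 6920/(7161 - (-6 + 119/25)) = 771006 + 6920/(7161 - 1*(-31/25)) = 771006 + 6920/(7161 + 31/25) = 771006 + 6920/(179056/25) = 771006 + 6920*(25/179056) = 771006 + 21625/22382 = 17256677917/22382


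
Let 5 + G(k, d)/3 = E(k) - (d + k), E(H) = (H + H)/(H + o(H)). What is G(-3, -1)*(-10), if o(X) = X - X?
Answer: -30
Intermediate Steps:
o(X) = 0
E(H) = 2 (E(H) = (H + H)/(H + 0) = (2*H)/H = 2)
G(k, d) = -9 - 3*d - 3*k (G(k, d) = -15 + 3*(2 - (d + k)) = -15 + 3*(2 + (-d - k)) = -15 + 3*(2 - d - k) = -15 + (6 - 3*d - 3*k) = -9 - 3*d - 3*k)
G(-3, -1)*(-10) = (-9 - 3*(-1) - 3*(-3))*(-10) = (-9 + 3 + 9)*(-10) = 3*(-10) = -30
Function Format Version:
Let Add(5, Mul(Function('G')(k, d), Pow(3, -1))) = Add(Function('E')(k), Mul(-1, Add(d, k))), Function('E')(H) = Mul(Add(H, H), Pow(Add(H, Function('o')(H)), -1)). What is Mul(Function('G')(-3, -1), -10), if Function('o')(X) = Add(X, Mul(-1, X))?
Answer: -30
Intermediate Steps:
Function('o')(X) = 0
Function('E')(H) = 2 (Function('E')(H) = Mul(Add(H, H), Pow(Add(H, 0), -1)) = Mul(Mul(2, H), Pow(H, -1)) = 2)
Function('G')(k, d) = Add(-9, Mul(-3, d), Mul(-3, k)) (Function('G')(k, d) = Add(-15, Mul(3, Add(2, Mul(-1, Add(d, k))))) = Add(-15, Mul(3, Add(2, Add(Mul(-1, d), Mul(-1, k))))) = Add(-15, Mul(3, Add(2, Mul(-1, d), Mul(-1, k)))) = Add(-15, Add(6, Mul(-3, d), Mul(-3, k))) = Add(-9, Mul(-3, d), Mul(-3, k)))
Mul(Function('G')(-3, -1), -10) = Mul(Add(-9, Mul(-3, -1), Mul(-3, -3)), -10) = Mul(Add(-9, 3, 9), -10) = Mul(3, -10) = -30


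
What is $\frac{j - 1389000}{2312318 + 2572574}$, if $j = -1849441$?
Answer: $- \frac{3238441}{4884892} \approx -0.66295$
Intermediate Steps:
$\frac{j - 1389000}{2312318 + 2572574} = \frac{-1849441 - 1389000}{2312318 + 2572574} = - \frac{3238441}{4884892}$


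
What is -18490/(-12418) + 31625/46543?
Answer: 89521380/41283641 ≈ 2.1684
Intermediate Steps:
-18490/(-12418) + 31625/46543 = -18490*(-1/12418) + 31625*(1/46543) = 9245/6209 + 31625/46543 = 89521380/41283641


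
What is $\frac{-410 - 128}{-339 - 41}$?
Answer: $\frac{269}{190} \approx 1.4158$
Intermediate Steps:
$\frac{-410 - 128}{-339 - 41} = - \frac{538}{-380} = \left(-538\right) \left(- \frac{1}{380}\right) = \frac{269}{190}$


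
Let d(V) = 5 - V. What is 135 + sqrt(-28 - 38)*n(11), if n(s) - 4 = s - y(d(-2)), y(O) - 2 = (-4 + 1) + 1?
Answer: 135 + 15*I*sqrt(66) ≈ 135.0 + 121.86*I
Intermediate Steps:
y(O) = 0 (y(O) = 2 + ((-4 + 1) + 1) = 2 + (-3 + 1) = 2 - 2 = 0)
n(s) = 4 + s (n(s) = 4 + (s - 1*0) = 4 + (s + 0) = 4 + s)
135 + sqrt(-28 - 38)*n(11) = 135 + sqrt(-28 - 38)*(4 + 11) = 135 + sqrt(-66)*15 = 135 + (I*sqrt(66))*15 = 135 + 15*I*sqrt(66)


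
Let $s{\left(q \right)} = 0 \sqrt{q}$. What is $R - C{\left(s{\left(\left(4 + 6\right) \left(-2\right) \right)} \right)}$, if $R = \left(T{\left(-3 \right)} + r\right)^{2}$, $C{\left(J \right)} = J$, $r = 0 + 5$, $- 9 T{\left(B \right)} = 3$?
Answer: $\frac{196}{9} \approx 21.778$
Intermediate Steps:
$T{\left(B \right)} = - \frac{1}{3}$ ($T{\left(B \right)} = \left(- \frac{1}{9}\right) 3 = - \frac{1}{3}$)
$s{\left(q \right)} = 0$
$r = 5$
$R = \frac{196}{9}$ ($R = \left(- \frac{1}{3} + 5\right)^{2} = \left(\frac{14}{3}\right)^{2} = \frac{196}{9} \approx 21.778$)
$R - C{\left(s{\left(\left(4 + 6\right) \left(-2\right) \right)} \right)} = \frac{196}{9} - 0 = \frac{196}{9} + 0 = \frac{196}{9}$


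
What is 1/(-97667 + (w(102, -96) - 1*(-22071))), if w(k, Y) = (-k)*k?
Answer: -1/86000 ≈ -1.1628e-5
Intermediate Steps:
w(k, Y) = -k²
1/(-97667 + (w(102, -96) - 1*(-22071))) = 1/(-97667 + (-1*102² - 1*(-22071))) = 1/(-97667 + (-1*10404 + 22071)) = 1/(-97667 + (-10404 + 22071)) = 1/(-97667 + 11667) = 1/(-86000) = -1/86000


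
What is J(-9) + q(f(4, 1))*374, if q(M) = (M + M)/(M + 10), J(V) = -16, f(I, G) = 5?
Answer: 700/3 ≈ 233.33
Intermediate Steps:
q(M) = 2*M/(10 + M) (q(M) = (2*M)/(10 + M) = 2*M/(10 + M))
J(-9) + q(f(4, 1))*374 = -16 + (2*5/(10 + 5))*374 = -16 + (2*5/15)*374 = -16 + (2*5*(1/15))*374 = -16 + (⅔)*374 = -16 + 748/3 = 700/3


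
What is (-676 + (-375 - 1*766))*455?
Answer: -826735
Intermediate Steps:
(-676 + (-375 - 1*766))*455 = (-676 + (-375 - 766))*455 = (-676 - 1141)*455 = -1817*455 = -826735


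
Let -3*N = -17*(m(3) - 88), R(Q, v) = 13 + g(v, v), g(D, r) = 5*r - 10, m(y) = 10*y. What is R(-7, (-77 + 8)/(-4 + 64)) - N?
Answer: 3911/12 ≈ 325.92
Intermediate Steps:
g(D, r) = -10 + 5*r
R(Q, v) = 3 + 5*v (R(Q, v) = 13 + (-10 + 5*v) = 3 + 5*v)
N = -986/3 (N = -(-17)*(10*3 - 88)/3 = -(-17)*(30 - 88)/3 = -(-17)*(-58)/3 = -⅓*986 = -986/3 ≈ -328.67)
R(-7, (-77 + 8)/(-4 + 64)) - N = (3 + 5*((-77 + 8)/(-4 + 64))) - 1*(-986/3) = (3 + 5*(-69/60)) + 986/3 = (3 + 5*(-69*1/60)) + 986/3 = (3 + 5*(-23/20)) + 986/3 = (3 - 23/4) + 986/3 = -11/4 + 986/3 = 3911/12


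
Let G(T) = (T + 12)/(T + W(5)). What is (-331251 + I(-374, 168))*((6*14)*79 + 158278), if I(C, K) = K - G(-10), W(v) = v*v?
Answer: -819003657758/15 ≈ -5.4600e+10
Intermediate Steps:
W(v) = v**2
G(T) = (12 + T)/(25 + T) (G(T) = (T + 12)/(T + 5**2) = (12 + T)/(T + 25) = (12 + T)/(25 + T))
I(C, K) = -2/15 + K (I(C, K) = K - (12 - 10)/(25 - 10) = K - 2/15 = -2/15 + K)
(-331251 + I(-374, 168))*((6*14)*79 + 158278) = (-331251 + (-2/15 + 168))*((6*14)*79 + 158278) = (-331251 + 2518/15)*(84*79 + 158278) = -4966247*(6636 + 158278)/15 = -4966247/15*164914 = -819003657758/15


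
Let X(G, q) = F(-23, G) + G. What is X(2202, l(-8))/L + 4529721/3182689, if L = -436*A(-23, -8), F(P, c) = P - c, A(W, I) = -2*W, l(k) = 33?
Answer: 3953099401/2775304808 ≈ 1.4244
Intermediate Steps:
X(G, q) = -23 (X(G, q) = (-23 - G) + G = -23)
L = -20056 (L = -(-872)*(-23) = -436*46 = -20056)
X(2202, l(-8))/L + 4529721/3182689 = -23/(-20056) + 4529721/3182689 = -23*(-1/20056) + 4529721*(1/3182689) = 1/872 + 4529721/3182689 = 3953099401/2775304808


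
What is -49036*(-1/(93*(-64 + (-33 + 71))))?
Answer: -1886/93 ≈ -20.280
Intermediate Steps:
-49036*(-1/(93*(-64 + (-33 + 71)))) = -49036*(-1/(93*(-64 + 38))) = -49036/((-93*(-26))) = -49036/2418 = -49036*1/2418 = -1886/93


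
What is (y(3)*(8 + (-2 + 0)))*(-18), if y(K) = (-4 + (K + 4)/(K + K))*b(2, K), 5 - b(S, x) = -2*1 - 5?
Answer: 3672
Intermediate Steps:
b(S, x) = 12 (b(S, x) = 5 - (-2*1 - 5) = 5 - (-2 - 5) = 5 - 1*(-7) = 5 + 7 = 12)
y(K) = -48 + 6*(4 + K)/K (y(K) = (-4 + (K + 4)/(K + K))*12 = (-4 + (4 + K)/((2*K)))*12 = (-4 + (4 + K)*(1/(2*K)))*12 = (-4 + (4 + K)/(2*K))*12 = -48 + 6*(4 + K)/K)
(y(3)*(8 + (-2 + 0)))*(-18) = ((-42 + 24/3)*(8 + (-2 + 0)))*(-18) = ((-42 + 24*(⅓))*(8 - 2))*(-18) = ((-42 + 8)*6)*(-18) = -34*6*(-18) = -204*(-18) = 3672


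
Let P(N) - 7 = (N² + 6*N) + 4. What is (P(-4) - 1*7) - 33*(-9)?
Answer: 293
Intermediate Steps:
P(N) = 11 + N² + 6*N (P(N) = 7 + ((N² + 6*N) + 4) = 7 + (4 + N² + 6*N) = 11 + N² + 6*N)
(P(-4) - 1*7) - 33*(-9) = ((11 + (-4)² + 6*(-4)) - 1*7) - 33*(-9) = ((11 + 16 - 24) - 7) + 297 = (3 - 7) + 297 = -4 + 297 = 293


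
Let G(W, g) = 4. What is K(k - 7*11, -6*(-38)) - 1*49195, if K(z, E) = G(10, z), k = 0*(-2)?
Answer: -49191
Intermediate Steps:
k = 0
K(z, E) = 4
K(k - 7*11, -6*(-38)) - 1*49195 = 4 - 1*49195 = 4 - 49195 = -49191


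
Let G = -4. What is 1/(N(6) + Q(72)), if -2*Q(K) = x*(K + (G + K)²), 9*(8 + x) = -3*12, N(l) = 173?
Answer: 1/28349 ≈ 3.5275e-5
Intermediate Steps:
x = -12 (x = -8 + (-3*12)/9 = -8 + (⅑)*(-36) = -8 - 4 = -12)
Q(K) = 6*K + 6*(-4 + K)² (Q(K) = -(-6)*(K + (-4 + K)²) = -(-12*K - 12*(-4 + K)²)/2 = 6*K + 6*(-4 + K)²)
1/(N(6) + Q(72)) = 1/(173 + (6*72 + 6*(-4 + 72)²)) = 1/(173 + (432 + 6*68²)) = 1/(173 + (432 + 6*4624)) = 1/(173 + (432 + 27744)) = 1/(173 + 28176) = 1/28349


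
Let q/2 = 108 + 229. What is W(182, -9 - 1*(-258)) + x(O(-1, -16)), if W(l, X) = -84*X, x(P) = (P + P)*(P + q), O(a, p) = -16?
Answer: -41972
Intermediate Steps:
q = 674 (q = 2*(108 + 229) = 2*337 = 674)
x(P) = 2*P*(674 + P) (x(P) = (P + P)*(P + 674) = (2*P)*(674 + P) = 2*P*(674 + P))
W(182, -9 - 1*(-258)) + x(O(-1, -16)) = -84*(-9 - 1*(-258)) + 2*(-16)*(674 - 16) = -84*(-9 + 258) + 2*(-16)*658 = -84*249 - 21056 = -20916 - 21056 = -41972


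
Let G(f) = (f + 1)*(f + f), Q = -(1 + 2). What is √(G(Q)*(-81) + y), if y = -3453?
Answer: 5*I*√177 ≈ 66.521*I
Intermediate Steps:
Q = -3 (Q = -1*3 = -3)
G(f) = 2*f*(1 + f) (G(f) = (1 + f)*(2*f) = 2*f*(1 + f))
√(G(Q)*(-81) + y) = √((2*(-3)*(1 - 3))*(-81) - 3453) = √((2*(-3)*(-2))*(-81) - 3453) = √(12*(-81) - 3453) = √(-972 - 3453) = √(-4425) = 5*I*√177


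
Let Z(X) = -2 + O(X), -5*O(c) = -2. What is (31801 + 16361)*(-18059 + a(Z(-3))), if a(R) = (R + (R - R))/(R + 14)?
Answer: -26962676946/31 ≈ -8.6976e+8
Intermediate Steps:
O(c) = ⅖ (O(c) = -⅕*(-2) = ⅖)
Z(X) = -8/5 (Z(X) = -2 + ⅖ = -8/5)
a(R) = R/(14 + R) (a(R) = (R + 0)/(14 + R) = R/(14 + R))
(31801 + 16361)*(-18059 + a(Z(-3))) = (31801 + 16361)*(-18059 - 8/(5*(14 - 8/5))) = 48162*(-18059 - 8/(5*62/5)) = 48162*(-18059 - 8/5*5/62) = 48162*(-18059 - 4/31) = 48162*(-559833/31) = -26962676946/31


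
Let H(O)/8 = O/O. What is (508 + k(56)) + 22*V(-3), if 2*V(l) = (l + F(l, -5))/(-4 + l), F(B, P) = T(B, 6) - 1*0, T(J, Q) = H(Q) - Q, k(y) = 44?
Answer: 3875/7 ≈ 553.57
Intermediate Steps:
H(O) = 8 (H(O) = 8*(O/O) = 8*1 = 8)
T(J, Q) = 8 - Q
F(B, P) = 2 (F(B, P) = (8 - 1*6) - 1*0 = (8 - 6) + 0 = 2 + 0 = 2)
V(l) = (2 + l)/(2*(-4 + l)) (V(l) = ((l + 2)/(-4 + l))/2 = ((2 + l)/(-4 + l))/2 = (2 + l)/(2*(-4 + l)))
(508 + k(56)) + 22*V(-3) = (508 + 44) + 22*((2 - 3)/(2*(-4 - 3))) = 552 + 22*((½)*(-1)/(-7)) = 552 + 22*((½)*(-⅐)*(-1)) = 552 + 22*(1/14) = 552 + 11/7 = 3875/7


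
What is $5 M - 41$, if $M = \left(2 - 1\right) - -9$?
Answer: $9$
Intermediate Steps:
$M = 10$ ($M = \left(2 - 1\right) + 9 = 1 + 9 = 10$)
$5 M - 41 = 5 \cdot 10 - 41 = 50 - 41 = 9$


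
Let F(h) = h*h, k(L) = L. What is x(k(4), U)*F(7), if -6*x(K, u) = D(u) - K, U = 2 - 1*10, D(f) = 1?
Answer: 49/2 ≈ 24.500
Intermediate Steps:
U = -8 (U = 2 - 10 = -8)
x(K, u) = -⅙ + K/6 (x(K, u) = -(1 - K)/6 = -⅙ + K/6)
F(h) = h²
x(k(4), U)*F(7) = (-⅙ + (⅙)*4)*7² = (-⅙ + ⅔)*49 = (½)*49 = 49/2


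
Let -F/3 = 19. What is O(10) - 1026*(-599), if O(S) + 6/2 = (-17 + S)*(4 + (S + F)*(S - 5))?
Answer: 616188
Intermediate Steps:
F = -57 (F = -3*19 = -57)
O(S) = -3 + (-17 + S)*(4 + (-57 + S)*(-5 + S)) (O(S) = -3 + (-17 + S)*(4 + (S - 57)*(S - 5)) = -3 + (-17 + S)*(4 + (-57 + S)*(-5 + S)))
O(10) - 1026*(-599) = (-4916 + 10**3 - 79*10**2 + 1343*10) - 1026*(-599) = (-4916 + 1000 - 79*100 + 13430) + 614574 = (-4916 + 1000 - 7900 + 13430) + 614574 = 1614 + 614574 = 616188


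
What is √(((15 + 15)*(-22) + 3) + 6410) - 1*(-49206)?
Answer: 49206 + √5753 ≈ 49282.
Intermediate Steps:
√(((15 + 15)*(-22) + 3) + 6410) - 1*(-49206) = √((30*(-22) + 3) + 6410) + 49206 = √((-660 + 3) + 6410) + 49206 = √(-657 + 6410) + 49206 = √5753 + 49206 = 49206 + √5753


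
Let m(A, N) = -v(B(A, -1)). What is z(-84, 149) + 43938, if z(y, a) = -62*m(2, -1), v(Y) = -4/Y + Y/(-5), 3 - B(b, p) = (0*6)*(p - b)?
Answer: 657272/15 ≈ 43818.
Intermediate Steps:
B(b, p) = 3 (B(b, p) = 3 - 0*6*(p - b) = 3 - 0*(p - b) = 3 - 1*0 = 3 + 0 = 3)
v(Y) = -4/Y - Y/5 (v(Y) = -4/Y + Y*(-1/5) = -4/Y - Y/5)
m(A, N) = 29/15 (m(A, N) = -(-4/3 - 1/5*3) = -(-4*1/3 - 3/5) = -(-4/3 - 3/5) = -1*(-29/15) = 29/15)
z(y, a) = -1798/15 (z(y, a) = -62*29/15 = -1798/15)
z(-84, 149) + 43938 = -1798/15 + 43938 = 657272/15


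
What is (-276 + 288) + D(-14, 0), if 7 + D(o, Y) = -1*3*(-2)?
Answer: 11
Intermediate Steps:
D(o, Y) = -1 (D(o, Y) = -7 - 1*3*(-2) = -7 - 3*(-2) = -7 + 6 = -1)
(-276 + 288) + D(-14, 0) = (-276 + 288) - 1 = 12 - 1 = 11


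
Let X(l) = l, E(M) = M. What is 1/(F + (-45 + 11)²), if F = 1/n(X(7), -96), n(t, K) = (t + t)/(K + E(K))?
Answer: 7/7996 ≈ 0.00087544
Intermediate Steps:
n(t, K) = t/K (n(t, K) = (t + t)/(K + K) = (2*t)/((2*K)) = (2*t)*(1/(2*K)) = t/K)
F = -96/7 (F = 1/(7/(-96)) = 1/(7*(-1/96)) = 1/(-7/96) = -96/7 ≈ -13.714)
1/(F + (-45 + 11)²) = 1/(-96/7 + (-45 + 11)²) = 1/(-96/7 + (-34)²) = 1/(-96/7 + 1156) = 1/(7996/7) = 7/7996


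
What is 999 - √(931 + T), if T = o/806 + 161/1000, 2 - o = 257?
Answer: 999 - √1511775443490/40300 ≈ 968.49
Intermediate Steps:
o = -255 (o = 2 - 1*257 = 2 - 257 = -255)
T = -62617/403000 (T = -255/806 + 161/1000 = -62617/403000 ≈ -0.15538)
999 - √(931 + T) = 999 - √(931 - 62617/403000) = 999 - √(375130383/403000) = 999 - √1511775443490/40300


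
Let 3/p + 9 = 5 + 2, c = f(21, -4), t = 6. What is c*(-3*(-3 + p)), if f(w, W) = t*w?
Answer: 1701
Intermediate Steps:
f(w, W) = 6*w
c = 126 (c = 6*21 = 126)
p = -3/2 (p = 3/(-9 + (5 + 2)) = 3/(-9 + 7) = 3/(-2) = 3*(-1/2) = -3/2 ≈ -1.5000)
c*(-3*(-3 + p)) = 126*(-3*(-3 - 3/2)) = 126*(-3*(-9/2)) = 126*(27/2) = 1701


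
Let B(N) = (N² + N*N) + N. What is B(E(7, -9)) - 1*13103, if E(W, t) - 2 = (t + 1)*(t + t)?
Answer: 29675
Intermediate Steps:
E(W, t) = 2 + 2*t*(1 + t) (E(W, t) = 2 + (t + 1)*(t + t) = 2 + (1 + t)*(2*t) = 2 + 2*t*(1 + t))
B(N) = N + 2*N² (B(N) = (N² + N²) + N = 2*N² + N = N + 2*N²)
B(E(7, -9)) - 1*13103 = (2 + 2*(-9) + 2*(-9)²)*(1 + 2*(2 + 2*(-9) + 2*(-9)²)) - 1*13103 = (2 - 18 + 2*81)*(1 + 2*(2 - 18 + 2*81)) - 13103 = (2 - 18 + 162)*(1 + 2*(2 - 18 + 162)) - 13103 = 146*(1 + 2*146) - 13103 = 146*(1 + 292) - 13103 = 146*293 - 13103 = 42778 - 13103 = 29675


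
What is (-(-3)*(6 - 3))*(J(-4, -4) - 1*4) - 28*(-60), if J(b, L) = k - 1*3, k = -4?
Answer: 1581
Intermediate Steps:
J(b, L) = -7 (J(b, L) = -4 - 1*3 = -4 - 3 = -7)
(-(-3)*(6 - 3))*(J(-4, -4) - 1*4) - 28*(-60) = (-(-3)*(6 - 3))*(-7 - 1*4) - 28*(-60) = (-(-3)*3)*(-7 - 4) + 1680 = -1*(-9)*(-11) + 1680 = 9*(-11) + 1680 = -99 + 1680 = 1581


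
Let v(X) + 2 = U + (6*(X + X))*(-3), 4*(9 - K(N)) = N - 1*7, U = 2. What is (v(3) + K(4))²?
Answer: 154449/16 ≈ 9653.1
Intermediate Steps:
K(N) = 43/4 - N/4 (K(N) = 9 - (N - 1*7)/4 = 9 - (N - 7)/4 = 9 - (-7 + N)/4 = 9 + (7/4 - N/4) = 43/4 - N/4)
v(X) = -36*X (v(X) = -2 + (2 + (6*(X + X))*(-3)) = -2 + (2 + (6*(2*X))*(-3)) = -2 + (2 + (12*X)*(-3)) = -2 + (2 - 36*X) = -36*X)
(v(3) + K(4))² = (-36*3 + (43/4 - ¼*4))² = (-108 + (43/4 - 1))² = (-108 + 39/4)² = (-393/4)² = 154449/16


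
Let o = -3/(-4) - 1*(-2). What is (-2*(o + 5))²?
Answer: 961/4 ≈ 240.25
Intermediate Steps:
o = 11/4 (o = -3*(-¼) + 2 = ¾ + 2 = 11/4 ≈ 2.7500)
(-2*(o + 5))² = (-2*(11/4 + 5))² = (-2*31/4)² = (-31/2)² = 961/4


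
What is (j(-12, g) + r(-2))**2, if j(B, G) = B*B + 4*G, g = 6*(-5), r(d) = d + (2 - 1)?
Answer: 529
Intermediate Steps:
r(d) = 1 + d (r(d) = d + 1 = 1 + d)
g = -30
j(B, G) = B**2 + 4*G
(j(-12, g) + r(-2))**2 = (((-12)**2 + 4*(-30)) + (1 - 2))**2 = ((144 - 120) - 1)**2 = (24 - 1)**2 = 23**2 = 529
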